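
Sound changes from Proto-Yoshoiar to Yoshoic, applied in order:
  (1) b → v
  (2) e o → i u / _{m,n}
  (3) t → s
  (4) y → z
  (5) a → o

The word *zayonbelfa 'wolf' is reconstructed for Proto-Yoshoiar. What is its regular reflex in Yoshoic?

Yoshoic: *zayonbelfa
  zayonbelfa → zayonvelfa   [unconditioned shift]
  zayonvelfa → zayunvelfa   [pre-nasal raising]
  zayunvelfa (rule 3 does not apply)
  zayunvelfa → zazunvelfa   [unconditioned shift]
  zazunvelfa → zozunvelfo   [vowel merger]
  giving Yoshoic zozunvelfo.

zozunvelfo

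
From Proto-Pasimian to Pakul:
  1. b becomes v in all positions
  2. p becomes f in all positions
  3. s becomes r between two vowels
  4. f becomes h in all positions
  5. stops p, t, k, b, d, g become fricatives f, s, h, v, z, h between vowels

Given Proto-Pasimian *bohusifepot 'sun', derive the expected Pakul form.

Pakul: *bohusifepot > vohusifepot > vohusifefot > vohurifefot > vohurihehot  (by unconditioned shift, unconditioned shift, rhotacism, unconditioned shift)

vohurihehot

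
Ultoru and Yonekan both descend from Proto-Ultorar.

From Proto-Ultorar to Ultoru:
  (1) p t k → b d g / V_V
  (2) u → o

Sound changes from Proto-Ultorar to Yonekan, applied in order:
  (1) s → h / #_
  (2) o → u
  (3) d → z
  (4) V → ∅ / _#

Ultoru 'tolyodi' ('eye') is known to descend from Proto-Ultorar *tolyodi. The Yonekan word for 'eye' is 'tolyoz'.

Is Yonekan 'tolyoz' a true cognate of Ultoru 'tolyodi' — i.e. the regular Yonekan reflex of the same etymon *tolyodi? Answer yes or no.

no

Derive the expected Yonekan reflex of *tolyodi:
Yonekan: start from *tolyodi.
  rule 1: no change — tolyodi
  rule 2 (vowel merger): tolyodi → tulyudi
  rule 3 (unconditioned shift): tulyudi → tulyuzi
  rule 4 (apocope): tulyuzi → tulyuz
  ⇒ Yonekan tulyuz
The regular Yonekan reflex would be 'tulyuz', but the attested form is 'tolyoz'. The correspondence is irregular, so they are not cognates (the Yonekan form has a different source).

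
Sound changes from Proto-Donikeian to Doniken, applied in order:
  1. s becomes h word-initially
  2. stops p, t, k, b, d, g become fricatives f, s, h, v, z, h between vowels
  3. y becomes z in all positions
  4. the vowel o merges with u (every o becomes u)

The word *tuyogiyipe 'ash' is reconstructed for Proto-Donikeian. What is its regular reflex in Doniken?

tuzuhizife

Doniken: *tuyogiyipe
  tuyogiyipe (rule 1 does not apply)
  tuyogiyipe → tuyohiyife   [intervocalic lenition]
  tuyohiyife → tuzohizife   [unconditioned shift]
  tuzohizife → tuzuhizife   [vowel merger]
  giving Doniken tuzuhizife.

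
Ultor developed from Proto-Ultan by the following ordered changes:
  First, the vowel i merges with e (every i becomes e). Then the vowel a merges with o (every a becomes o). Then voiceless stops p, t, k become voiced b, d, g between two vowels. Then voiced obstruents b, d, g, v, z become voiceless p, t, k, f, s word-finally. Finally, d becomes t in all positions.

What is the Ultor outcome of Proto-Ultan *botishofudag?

Ultor: start from *botishofudag.
  rule 1 (vowel merger): botishofudag → boteshofudag
  rule 2 (vowel merger): boteshofudag → boteshofudog
  rule 3 (intervocalic voicing): boteshofudog → bodeshofudog
  rule 4 (final devoicing): bodeshofudog → bodeshofudok
  rule 5 (unconditioned shift): bodeshofudok → boteshofutok
  ⇒ Ultor boteshofutok

boteshofutok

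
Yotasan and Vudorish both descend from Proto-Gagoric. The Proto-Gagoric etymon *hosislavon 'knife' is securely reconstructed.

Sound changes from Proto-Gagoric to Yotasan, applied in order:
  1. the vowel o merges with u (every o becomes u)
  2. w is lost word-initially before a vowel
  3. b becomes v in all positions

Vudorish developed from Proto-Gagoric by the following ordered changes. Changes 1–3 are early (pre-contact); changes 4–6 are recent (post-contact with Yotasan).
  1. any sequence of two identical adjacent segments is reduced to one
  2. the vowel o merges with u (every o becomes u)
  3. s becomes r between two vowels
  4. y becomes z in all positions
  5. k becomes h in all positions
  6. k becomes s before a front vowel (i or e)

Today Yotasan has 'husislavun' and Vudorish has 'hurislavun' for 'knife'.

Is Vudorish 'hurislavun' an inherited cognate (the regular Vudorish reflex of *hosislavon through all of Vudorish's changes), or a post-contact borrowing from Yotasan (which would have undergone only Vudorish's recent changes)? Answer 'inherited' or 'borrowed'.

inherited

If inherited, *hosislavon would pass through all of Vudorish's changes:
Vudorish: *hosislavon > husislavun > hurislavun  (by vowel merger, rhotacism)
If borrowed from Yotasan 'husislavun' after the early changes, it would undergo only the recent ones:
  rule 4 (unconditioned shift): no change (husislavun)
  rule 5 (unconditioned shift): no change (husislavun)
  rule 6 (palatalisation): no change (husislavun)
  ⇒ as a loan: husislavun
Vudorish 'hurislavun' matches the inherited outcome exactly, so it is an inherited cognate, not a loan.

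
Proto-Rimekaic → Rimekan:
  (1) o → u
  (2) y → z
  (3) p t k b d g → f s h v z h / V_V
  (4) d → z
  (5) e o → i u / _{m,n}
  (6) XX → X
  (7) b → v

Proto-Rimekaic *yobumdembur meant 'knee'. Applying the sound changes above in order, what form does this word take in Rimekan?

zuvumzimvur

Rimekan: *yobumdembur > yubumdembur > zubumdembur > zuvumdembur > zuvumzembur > zuvumzimbur > zuvumzimvur  (by vowel merger, unconditioned shift, intervocalic lenition, unconditioned shift, pre-nasal raising, unconditioned shift)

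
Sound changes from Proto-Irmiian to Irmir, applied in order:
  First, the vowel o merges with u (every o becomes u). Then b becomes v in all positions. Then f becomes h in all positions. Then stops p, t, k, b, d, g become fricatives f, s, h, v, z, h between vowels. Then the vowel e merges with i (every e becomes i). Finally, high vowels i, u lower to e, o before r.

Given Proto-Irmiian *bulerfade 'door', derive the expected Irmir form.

vulerhazi

Irmir: *bulerfade > vulerfade > vulerhade > vulerhaze > vulirhazi > vulerhazi  (by unconditioned shift, unconditioned shift, intervocalic lenition, vowel merger, pre-rhotic lowering)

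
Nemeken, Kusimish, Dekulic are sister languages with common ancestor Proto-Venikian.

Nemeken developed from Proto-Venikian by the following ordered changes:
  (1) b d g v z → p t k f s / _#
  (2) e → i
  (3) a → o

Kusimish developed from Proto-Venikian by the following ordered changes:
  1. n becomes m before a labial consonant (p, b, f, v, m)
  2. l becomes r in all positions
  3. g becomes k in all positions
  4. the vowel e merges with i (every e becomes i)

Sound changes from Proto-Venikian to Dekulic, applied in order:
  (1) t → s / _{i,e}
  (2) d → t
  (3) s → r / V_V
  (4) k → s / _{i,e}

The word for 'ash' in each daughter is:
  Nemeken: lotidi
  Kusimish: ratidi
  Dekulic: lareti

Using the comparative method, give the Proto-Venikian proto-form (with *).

Position 4: Nemeken has i, Kusimish has i, Dekulic has e. Dekulic preserves e here (none of its changes turn any other segment into e), so the proto-segment is *e.
Position 5: Nemeken has d, Kusimish has d, Dekulic has t. Nemeken preserves d here (none of its changes turn any other segment into d), so the proto-segment is *d.
Position 3: Nemeken has t, Kusimish has t, Dekulic has r. Kusimish preserves t here (none of its changes turn any other segment into t), so the proto-segment is *t.
Verify the candidate proto-form against each daughter:
Nemeken: start from *latedi.
  rule 1: no change — latedi
  rule 2 (vowel merger): latedi → latidi
  rule 3 (vowel merger): latidi → lotidi
  ⇒ Nemeken lotidi
Kusimish: *latedi
  latedi (rule 1 does not apply)
  latedi → ratedi   [unconditioned shift]
  ratedi (rule 3 does not apply)
  ratedi → ratidi   [vowel merger]
  giving Kusimish ratidi.
Dekulic: *latedi
  latedi → lasedi   [palatalisation]
  lasedi → laseti   [unconditioned shift]
  laseti → lareti   [rhotacism]
  lareti (rule 4 does not apply)
  giving Dekulic lareti.
Only *latedi yields all of Nemeken lotidi, Kusimish ratidi, Dekulic lareti.

*latedi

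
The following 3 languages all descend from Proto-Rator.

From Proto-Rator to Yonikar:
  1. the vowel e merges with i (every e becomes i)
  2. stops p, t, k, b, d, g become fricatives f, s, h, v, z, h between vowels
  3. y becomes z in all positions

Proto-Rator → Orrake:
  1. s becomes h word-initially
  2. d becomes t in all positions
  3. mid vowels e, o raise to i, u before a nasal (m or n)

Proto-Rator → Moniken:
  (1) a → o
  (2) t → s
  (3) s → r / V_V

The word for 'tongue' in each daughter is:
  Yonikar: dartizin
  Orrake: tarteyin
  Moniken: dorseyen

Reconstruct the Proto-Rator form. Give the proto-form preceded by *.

Position 1: Yonikar has d, Orrake has t, Moniken has d. Yonikar preserves d here (none of its changes turn any other segment into d), so the proto-segment is *d.
Position 2: Yonikar has a, Orrake has a, Moniken has o. Yonikar preserves a here (none of its changes turn any other segment into a), so the proto-segment is *a.
Continuing position by position gives *darteyen; check it forward:
Yonikar: *darteyen
  darteyen → dartiyin   [vowel merger]
  dartiyin (rule 2 does not apply)
  dartiyin → dartizin   [unconditioned shift]
  giving Yonikar dartizin.
Orrake: *darteyen
  darteyen (rule 1 does not apply)
  darteyen → tarteyen   [unconditioned shift]
  tarteyen → tarteyin   [pre-nasal raising]
  giving Orrake tarteyin.
Moniken: *darteyen
  darteyen → dorteyen   [vowel merger]
  dorteyen → dorseyen   [unconditioned shift]
  dorseyen (rule 3 does not apply)
  giving Moniken dorseyen.
Only *darteyen yields all of Yonikar dartizin, Orrake tarteyin, Moniken dorseyen.

*darteyen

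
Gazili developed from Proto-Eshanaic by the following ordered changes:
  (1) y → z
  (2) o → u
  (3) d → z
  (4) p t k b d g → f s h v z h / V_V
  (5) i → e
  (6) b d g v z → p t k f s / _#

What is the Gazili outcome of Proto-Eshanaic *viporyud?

vefurzus

Gazili: start from *viporyud.
  rule 1 (unconditioned shift): viporyud → viporzud
  rule 2 (vowel merger): viporzud → vipurzud
  rule 3 (unconditioned shift): vipurzud → vipurzuz
  rule 4 (intervocalic lenition): vipurzuz → vifurzuz
  rule 5 (vowel merger): vifurzuz → vefurzuz
  rule 6 (final devoicing): vefurzuz → vefurzus
  ⇒ Gazili vefurzus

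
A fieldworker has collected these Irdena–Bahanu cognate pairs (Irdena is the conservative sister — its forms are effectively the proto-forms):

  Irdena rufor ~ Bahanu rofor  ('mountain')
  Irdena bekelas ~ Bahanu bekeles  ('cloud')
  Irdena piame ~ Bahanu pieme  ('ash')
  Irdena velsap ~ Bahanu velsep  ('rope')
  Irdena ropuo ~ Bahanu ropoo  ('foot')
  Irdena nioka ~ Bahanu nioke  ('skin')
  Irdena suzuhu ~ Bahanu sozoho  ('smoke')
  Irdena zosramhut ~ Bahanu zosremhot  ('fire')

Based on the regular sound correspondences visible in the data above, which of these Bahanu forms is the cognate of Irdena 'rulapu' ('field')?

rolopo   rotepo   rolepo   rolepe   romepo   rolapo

rolepo

suzuhu ~ sozoho, zosramhut ~ zosremhot — Irdena u corresponds to Bahanu o after a consonant, before a consonant other than r, m, n, p, b, f, v.
velsap ~ velsep — Irdena a corresponds to Bahanu e after a consonant, before a labial obstruent.
suzuhu ~ sozoho — Irdena u corresponds to Bahanu o word-finally.
Applying these to Irdena 'rulapu':
  rulapu → rolapu   (u→o after a consonant, before a consonant other than r, m, n, p, b, f, v)
  rolapu → rolepu   (a→e after a consonant, before a labial obstruent)
  rolepu → rolepo   (u→o word-finally)
So the Bahanu cognate is 'rolepo'.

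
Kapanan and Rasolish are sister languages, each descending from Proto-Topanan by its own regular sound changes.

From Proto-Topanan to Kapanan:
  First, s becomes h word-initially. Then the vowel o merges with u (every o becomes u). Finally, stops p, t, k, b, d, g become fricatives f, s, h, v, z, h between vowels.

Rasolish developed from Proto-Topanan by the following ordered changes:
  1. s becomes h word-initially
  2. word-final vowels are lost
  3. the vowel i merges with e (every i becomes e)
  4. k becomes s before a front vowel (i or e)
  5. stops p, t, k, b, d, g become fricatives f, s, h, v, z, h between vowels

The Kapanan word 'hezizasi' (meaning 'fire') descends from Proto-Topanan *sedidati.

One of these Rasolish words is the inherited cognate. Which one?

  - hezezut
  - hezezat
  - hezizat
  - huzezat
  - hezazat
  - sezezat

Rasolish: *sedidati > hedidati > hedidat > hededat > hezezat  (by debuccalisation, apocope, vowel merger, intervocalic lenition)
Only 'hezezat' matches the regular Rasolish development of *sedidati.

hezezat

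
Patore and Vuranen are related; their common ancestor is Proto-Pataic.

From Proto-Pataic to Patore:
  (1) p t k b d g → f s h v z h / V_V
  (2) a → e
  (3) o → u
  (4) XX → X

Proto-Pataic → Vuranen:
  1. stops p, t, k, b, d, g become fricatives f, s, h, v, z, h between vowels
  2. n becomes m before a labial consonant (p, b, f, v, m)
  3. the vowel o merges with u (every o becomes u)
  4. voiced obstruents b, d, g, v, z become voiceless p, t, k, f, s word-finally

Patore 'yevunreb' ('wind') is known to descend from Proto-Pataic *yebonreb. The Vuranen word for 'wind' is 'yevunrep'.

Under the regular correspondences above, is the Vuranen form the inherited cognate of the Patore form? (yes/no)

Derive the expected Vuranen reflex of *yebonreb:
Vuranen: *yebonreb
  yebonreb → yevonreb   [intervocalic lenition]
  yevonreb (rule 2 does not apply)
  yevonreb → yevunreb   [vowel merger]
  yevunreb → yevunrep   [final devoicing]
  giving Vuranen yevunrep.
Vuranen 'yevunrep' matches the regular reflex exactly, so the pair is cognate.

yes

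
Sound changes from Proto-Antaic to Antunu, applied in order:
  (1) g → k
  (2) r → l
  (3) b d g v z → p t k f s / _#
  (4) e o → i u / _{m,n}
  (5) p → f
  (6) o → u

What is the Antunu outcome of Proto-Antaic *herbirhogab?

helbilhukaf

Antunu: start from *herbirhogab.
  rule 1 (unconditioned shift): herbirhogab → herbirhokab
  rule 2 (unconditioned shift): herbirhokab → helbilhokab
  rule 3 (final devoicing): helbilhokab → helbilhokap
  rule 4: no change — helbilhokap
  rule 5 (unconditioned shift): helbilhokap → helbilhokaf
  rule 6 (vowel merger): helbilhokaf → helbilhukaf
  ⇒ Antunu helbilhukaf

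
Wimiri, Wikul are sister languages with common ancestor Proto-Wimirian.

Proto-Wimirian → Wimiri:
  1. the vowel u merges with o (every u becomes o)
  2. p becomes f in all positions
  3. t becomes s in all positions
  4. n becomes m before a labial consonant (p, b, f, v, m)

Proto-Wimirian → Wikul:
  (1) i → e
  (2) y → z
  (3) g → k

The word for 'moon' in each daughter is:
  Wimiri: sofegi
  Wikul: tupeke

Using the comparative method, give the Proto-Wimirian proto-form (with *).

*tupegi

Position 6: Wimiri has i, Wikul has e. Wimiri preserves i here (none of its changes turn any other segment into i), so the proto-segment is *i.
Position 3: Wimiri has f, Wikul has p. Wikul preserves p here (none of its changes turn any other segment into p), so the proto-segment is *p.
Continuing position by position gives *tupegi; check it forward:
Wimiri: start from *tupegi.
  rule 1 (vowel merger): tupegi → topegi
  rule 2 (unconditioned shift): topegi → tofegi
  rule 3 (unconditioned shift): tofegi → sofegi
  rule 4: no change — sofegi
  ⇒ Wimiri sofegi
Wikul: *tupegi > tupege > tupeke  (by vowel merger, unconditioned shift)
No other proto-form is consistent with every reflex, so the reconstruction is *tupegi.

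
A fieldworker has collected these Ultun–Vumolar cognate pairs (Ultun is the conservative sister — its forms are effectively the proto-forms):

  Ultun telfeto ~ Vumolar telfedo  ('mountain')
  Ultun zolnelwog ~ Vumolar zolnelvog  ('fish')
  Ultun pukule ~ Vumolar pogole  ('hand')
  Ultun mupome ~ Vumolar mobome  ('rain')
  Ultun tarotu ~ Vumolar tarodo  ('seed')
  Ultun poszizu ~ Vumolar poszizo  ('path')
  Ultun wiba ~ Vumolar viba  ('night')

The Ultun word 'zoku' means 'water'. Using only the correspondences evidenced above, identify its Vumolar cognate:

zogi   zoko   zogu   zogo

pukule ~ pogole — Ultun k corresponds to Vumolar g between vowels (before a back vowel).
tarotu ~ tarodo, poszizu ~ poszizo — Ultun u corresponds to Vumolar o word-finally.
Applying these to Ultun 'zoku':
  zoku → zogu   (k→g between vowels (before a back vowel))
  zogu → zogo   (u→o word-finally)
So the Vumolar cognate is 'zogo'.

zogo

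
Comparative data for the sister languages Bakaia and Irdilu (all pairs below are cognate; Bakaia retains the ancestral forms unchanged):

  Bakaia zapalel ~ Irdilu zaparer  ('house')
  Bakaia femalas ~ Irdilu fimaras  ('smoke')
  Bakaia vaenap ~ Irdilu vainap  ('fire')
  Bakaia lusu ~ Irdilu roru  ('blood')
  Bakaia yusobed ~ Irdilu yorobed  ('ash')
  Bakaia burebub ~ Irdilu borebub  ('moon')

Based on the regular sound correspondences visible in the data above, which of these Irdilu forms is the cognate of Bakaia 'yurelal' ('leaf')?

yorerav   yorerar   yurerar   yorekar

yorerar

burebub ~ borebub — Bakaia u corresponds to Irdilu o after a consonant, before r.
femalas ~ fimaras — Bakaia l corresponds to Irdilu r between vowels (before a back vowel).
zapalel ~ zaparer — Bakaia l corresponds to Irdilu r word-finally.
Applying these to Bakaia 'yurelal':
  yurelal → yorelal   (u→o after a consonant, before r)
  yorelal → yoreral   (l→r between vowels (before a back vowel))
  yoreral → yorerar   (l→r word-finally)
So the Irdilu cognate is 'yorerar'.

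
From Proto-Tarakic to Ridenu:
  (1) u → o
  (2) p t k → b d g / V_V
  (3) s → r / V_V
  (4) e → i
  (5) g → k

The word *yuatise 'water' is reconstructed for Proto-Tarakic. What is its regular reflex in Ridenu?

Ridenu: *yuatise > yoatise > yoadise > yoadire > yoadiri  (by vowel merger, intervocalic voicing, rhotacism, vowel merger)

yoadiri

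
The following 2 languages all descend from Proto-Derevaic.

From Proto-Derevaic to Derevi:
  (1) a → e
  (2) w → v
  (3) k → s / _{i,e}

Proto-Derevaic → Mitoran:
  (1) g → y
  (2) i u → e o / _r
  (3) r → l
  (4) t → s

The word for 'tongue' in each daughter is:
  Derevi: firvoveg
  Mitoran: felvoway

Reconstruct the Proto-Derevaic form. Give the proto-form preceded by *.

Position 7: Derevi has e, Mitoran has a. Mitoran preserves a here (none of its changes turn any other segment into a), so the proto-segment is *a.
Position 3: Derevi has r, Mitoran has l. Derevi preserves r here (none of its changes turn any other segment into r), so the proto-segment is *r.
Position 2: Derevi has i, Mitoran has e. Derevi preserves i here (none of its changes turn any other segment into i), so the proto-segment is *i.
Verify the candidate proto-form against each daughter:
Derevi: *firvowag > firvoweg > firvoveg  (by vowel merger, unconditioned shift)
Mitoran: *firvowag
  firvowag → firvoway   [unconditioned shift]
  firvoway → fervoway   [pre-rhotic lowering]
  fervoway → felvoway   [unconditioned shift]
  felvoway (rule 4 does not apply)
  giving Mitoran felvoway.
*firvowag is the unique common source.

*firvowag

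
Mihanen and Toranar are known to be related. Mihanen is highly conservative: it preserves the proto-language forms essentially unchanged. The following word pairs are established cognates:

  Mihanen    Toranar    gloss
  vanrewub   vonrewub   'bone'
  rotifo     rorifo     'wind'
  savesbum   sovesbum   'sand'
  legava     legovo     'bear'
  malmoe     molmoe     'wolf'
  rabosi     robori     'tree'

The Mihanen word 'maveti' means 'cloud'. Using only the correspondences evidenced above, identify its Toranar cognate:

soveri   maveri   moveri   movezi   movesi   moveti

savesbum ~ sovesbum, legava ~ legovo — Mihanen a corresponds to Toranar o after a consonant, before a labial obstruent.
rotifo ~ rorifo — Mihanen t corresponds to Toranar r between vowels (before a front vowel).
Applying these to Mihanen 'maveti':
  maveti → moveti   (a→o after a consonant, before a labial obstruent)
  moveti → moveri   (t→r between vowels (before a front vowel))
So the Toranar cognate is 'moveri'.

moveri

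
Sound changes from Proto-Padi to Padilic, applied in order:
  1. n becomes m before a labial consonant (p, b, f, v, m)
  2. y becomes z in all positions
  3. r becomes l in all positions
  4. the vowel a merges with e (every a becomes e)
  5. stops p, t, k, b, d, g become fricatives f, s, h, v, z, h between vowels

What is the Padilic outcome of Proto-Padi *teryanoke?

Padilic: start from *teryanoke.
  rule 1: no change — teryanoke
  rule 2 (unconditioned shift): teryanoke → terzanoke
  rule 3 (unconditioned shift): terzanoke → telzanoke
  rule 4 (vowel merger): telzanoke → telzenoke
  rule 5 (intervocalic lenition): telzenoke → telzenohe
  ⇒ Padilic telzenohe

telzenohe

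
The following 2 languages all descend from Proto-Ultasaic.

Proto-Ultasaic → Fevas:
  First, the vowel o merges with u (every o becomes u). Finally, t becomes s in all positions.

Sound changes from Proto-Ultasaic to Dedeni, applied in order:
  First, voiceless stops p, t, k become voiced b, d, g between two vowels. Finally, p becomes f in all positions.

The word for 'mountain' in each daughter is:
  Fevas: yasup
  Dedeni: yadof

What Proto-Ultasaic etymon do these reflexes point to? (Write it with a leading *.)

*yatop

Position 4: Fevas has u, Dedeni has o. Dedeni preserves o here (none of its changes turn any other segment into o), so the proto-segment is *o.
Position 3: Fevas has s, Dedeni has d. Taking the neighbouring segments as reconstructed: Fevas s could go back to *t or *s; Dedeni d could go back to *t or *d — the one source consistent with every daughter is *t.
This points to *yatop. Verify forward in each daughter:
Fevas: *yatop > yatup > yasup  (by vowel merger, unconditioned shift)
Dedeni: *yatop > yadop > yadof  (by intervocalic voicing, unconditioned shift)
Only *yatop yields all of Fevas yasup, Dedeni yadof.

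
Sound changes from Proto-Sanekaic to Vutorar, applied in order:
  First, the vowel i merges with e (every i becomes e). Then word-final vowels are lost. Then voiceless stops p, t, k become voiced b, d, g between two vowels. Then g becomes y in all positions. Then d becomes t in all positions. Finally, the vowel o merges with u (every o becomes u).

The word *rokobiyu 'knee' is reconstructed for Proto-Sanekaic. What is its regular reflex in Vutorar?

ruyubey

Vutorar: *rokobiyu > rokobeyu > rokobey > rogobey > royobey > ruyubey  (by vowel merger, apocope, intervocalic voicing, unconditioned shift, vowel merger)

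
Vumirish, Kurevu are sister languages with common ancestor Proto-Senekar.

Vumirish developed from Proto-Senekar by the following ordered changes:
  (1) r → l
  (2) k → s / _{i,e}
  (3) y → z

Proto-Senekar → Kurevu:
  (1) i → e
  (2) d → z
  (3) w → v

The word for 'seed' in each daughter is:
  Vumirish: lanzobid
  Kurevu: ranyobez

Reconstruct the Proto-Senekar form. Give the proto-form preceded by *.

Position 1: Vumirish has l, Kurevu has r. Kurevu preserves r here (none of its changes turn any other segment into r), so the proto-segment is *r.
Position 7: Vumirish has i, Kurevu has e. Vumirish preserves i here (none of its changes turn any other segment into i), so the proto-segment is *i.
Position 8: Vumirish has d, Kurevu has z. Vumirish preserves d here (none of its changes turn any other segment into d), so the proto-segment is *d.
Continuing position by position gives *ranyobid; check it forward:
Vumirish: start from *ranyobid.
  rule 1 (unconditioned shift): ranyobid → lanyobid
  rule 2: no change — lanyobid
  rule 3 (unconditioned shift): lanyobid → lanzobid
  ⇒ Vumirish lanzobid
Kurevu: *ranyobid
  ranyobid → ranyobed   [vowel merger]
  ranyobed → ranyobez   [unconditioned shift]
  ranyobez (rule 3 does not apply)
  giving Kurevu ranyobez.
No other proto-form is consistent with every reflex, so the reconstruction is *ranyobid.

*ranyobid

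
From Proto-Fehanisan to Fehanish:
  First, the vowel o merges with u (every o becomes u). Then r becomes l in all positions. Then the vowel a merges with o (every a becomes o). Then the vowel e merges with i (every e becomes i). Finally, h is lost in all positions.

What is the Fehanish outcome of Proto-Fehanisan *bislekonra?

bislikunlo

Fehanish: start from *bislekonra.
  rule 1 (vowel merger): bislekonra → bislekunra
  rule 2 (unconditioned shift): bislekunra → bislekunla
  rule 3 (vowel merger): bislekunla → bislekunlo
  rule 4 (vowel merger): bislekunlo → bislikunlo
  rule 5: no change — bislikunlo
  ⇒ Fehanish bislikunlo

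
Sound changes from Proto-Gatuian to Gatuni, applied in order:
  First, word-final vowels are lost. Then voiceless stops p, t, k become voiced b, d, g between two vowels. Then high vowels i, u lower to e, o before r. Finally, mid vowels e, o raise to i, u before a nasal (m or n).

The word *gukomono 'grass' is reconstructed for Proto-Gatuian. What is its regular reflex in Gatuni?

gugumun

Gatuni: *gukomono
  gukomono → gukomon   [apocope]
  gukomon → gugomon   [intervocalic voicing]
  gugomon (rule 3 does not apply)
  gugomon → gugumun   [pre-nasal raising]
  giving Gatuni gugumun.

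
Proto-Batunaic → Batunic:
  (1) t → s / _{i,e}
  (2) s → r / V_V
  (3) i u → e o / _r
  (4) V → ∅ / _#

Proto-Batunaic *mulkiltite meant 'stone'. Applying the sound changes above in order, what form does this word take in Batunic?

Batunic: start from *mulkiltite.
  rule 1 (palatalisation): mulkiltite → mulkilsise
  rule 2 (rhotacism): mulkilsise → mulkilsire
  rule 3 (pre-rhotic lowering): mulkilsire → mulkilsere
  rule 4 (apocope): mulkilsere → mulkilser
  ⇒ Batunic mulkilser

mulkilser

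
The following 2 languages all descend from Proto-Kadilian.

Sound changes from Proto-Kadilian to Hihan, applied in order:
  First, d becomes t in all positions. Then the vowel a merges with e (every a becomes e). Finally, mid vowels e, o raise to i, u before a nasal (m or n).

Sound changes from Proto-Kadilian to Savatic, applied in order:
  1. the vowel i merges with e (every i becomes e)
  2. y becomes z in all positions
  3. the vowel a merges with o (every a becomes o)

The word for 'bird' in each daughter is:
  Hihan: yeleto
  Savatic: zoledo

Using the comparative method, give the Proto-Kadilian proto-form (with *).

Position 5: Hihan has t, Savatic has d. Savatic preserves d here (none of its changes turn any other segment into d), so the proto-segment is *d.
Position 2: Hihan has e, Savatic has o. Taking the neighbouring segments as reconstructed: Hihan e could go back to *a or *e; Savatic o could go back to *a or *o — the one source consistent with every daughter is *a.
Continuing position by position gives *yaledo; check it forward:
Hihan: *yaledo
  yaledo → yaleto   [unconditioned shift]
  yaleto → yeleto   [vowel merger]
  yeleto (rule 3 does not apply)
  giving Hihan yeleto.
Savatic: *yaledo
  yaledo (rule 1 does not apply)
  yaledo → zaledo   [unconditioned shift]
  zaledo → zoledo   [vowel merger]
  giving Savatic zoledo.
Only *yaledo yields all of Hihan yeleto, Savatic zoledo.

*yaledo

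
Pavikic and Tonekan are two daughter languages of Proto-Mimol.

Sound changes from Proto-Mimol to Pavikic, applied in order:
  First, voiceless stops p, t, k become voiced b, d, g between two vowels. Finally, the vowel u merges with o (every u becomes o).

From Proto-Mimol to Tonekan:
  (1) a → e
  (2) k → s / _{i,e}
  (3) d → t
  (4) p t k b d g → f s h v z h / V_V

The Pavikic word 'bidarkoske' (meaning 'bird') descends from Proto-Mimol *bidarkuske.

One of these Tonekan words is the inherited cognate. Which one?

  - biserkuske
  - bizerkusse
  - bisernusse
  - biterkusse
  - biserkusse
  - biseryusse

biserkusse

Tonekan: start from *bidarkuske.
  rule 1 (vowel merger): bidarkuske → biderkuske
  rule 2 (palatalisation): biderkuske → biderkusse
  rule 3 (unconditioned shift): biderkusse → biterkusse
  rule 4 (intervocalic lenition): biterkusse → biserkusse
  ⇒ Tonekan biserkusse
The other candidates each miss or misapply at least one Tonekan change.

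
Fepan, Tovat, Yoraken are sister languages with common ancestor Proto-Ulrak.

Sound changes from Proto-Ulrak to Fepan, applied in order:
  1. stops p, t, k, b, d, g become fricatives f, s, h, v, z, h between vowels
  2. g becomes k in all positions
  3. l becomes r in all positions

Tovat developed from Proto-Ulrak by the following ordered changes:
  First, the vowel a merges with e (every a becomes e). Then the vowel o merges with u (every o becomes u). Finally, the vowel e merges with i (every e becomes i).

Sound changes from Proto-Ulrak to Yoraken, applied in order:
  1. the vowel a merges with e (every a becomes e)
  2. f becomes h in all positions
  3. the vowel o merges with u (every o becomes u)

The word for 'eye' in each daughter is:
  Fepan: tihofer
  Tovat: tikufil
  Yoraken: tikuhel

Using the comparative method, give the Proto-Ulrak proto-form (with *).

Position 4: Fepan has o, Tovat has u, Yoraken has u. Fepan preserves o here (none of its changes turn any other segment into o), so the proto-segment is *o.
Position 5: Fepan has f, Tovat has f, Yoraken has h. Tovat preserves f here (none of its changes turn any other segment into f), so the proto-segment is *f.
Position 3: Fepan has h, Tovat has k, Yoraken has k. Tovat preserves k here (none of its changes turn any other segment into k), so the proto-segment is *k.
Verify the candidate proto-form against each daughter:
Fepan: start from *tikofel.
  rule 1 (intervocalic lenition): tikofel → tihofel
  rule 2: no change — tihofel
  rule 3 (unconditioned shift): tihofel → tihofer
  ⇒ Fepan tihofer
Tovat: *tikofel > tikufel > tikufil  (by vowel merger, vowel merger)
Yoraken: start from *tikofel.
  rule 1: no change — tikofel
  rule 2 (unconditioned shift): tikofel → tikohel
  rule 3 (vowel merger): tikohel → tikuhel
  ⇒ Yoraken tikuhel
No other proto-form is consistent with every reflex, so the reconstruction is *tikofel.

*tikofel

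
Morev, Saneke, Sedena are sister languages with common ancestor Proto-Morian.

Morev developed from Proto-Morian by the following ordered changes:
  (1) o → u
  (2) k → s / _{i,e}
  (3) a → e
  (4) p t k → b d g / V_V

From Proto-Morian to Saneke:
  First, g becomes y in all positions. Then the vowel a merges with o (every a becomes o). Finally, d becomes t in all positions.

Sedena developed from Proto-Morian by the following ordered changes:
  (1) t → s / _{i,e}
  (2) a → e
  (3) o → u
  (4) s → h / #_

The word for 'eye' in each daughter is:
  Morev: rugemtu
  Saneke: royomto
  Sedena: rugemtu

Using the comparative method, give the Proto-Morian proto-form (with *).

Position 2: Morev has u, Saneke has o, Sedena has u. Taking the neighbouring segments as reconstructed: Morev u could go back to *o or *u; Saneke o could go back to *a or *o; Sedena u could go back to *o or *u — the one source consistent with every daughter is *o.
Position 4: Morev has e, Saneke has o, Sedena has e. Taking the neighbouring segments as reconstructed: Morev e could go back to *a or *e; Saneke o could go back to *a or *o; Sedena e could go back to *a or *e — the one source consistent with every daughter is *a.
Position 7: Morev has u, Saneke has o, Sedena has u. Taking the neighbouring segments as reconstructed: Morev u could go back to *o or *u; Saneke o could go back to *a or *o; Sedena u could go back to *o or *u — the one source consistent with every daughter is *o.
Continuing position by position gives *rogamto; check it forward:
Morev: *rogamto
  rogamto → rugamtu   [vowel merger]
  rugamtu (rule 2 does not apply)
  rugamtu → rugemtu   [vowel merger]
  rugemtu (rule 4 does not apply)
  giving Morev rugemtu.
Saneke: *rogamto > royamto > royomto  (by unconditioned shift, vowel merger)
Sedena: *rogamto
  rogamto (rule 1 does not apply)
  rogamto → rogemto   [vowel merger]
  rogemto → rugemtu   [vowel merger]
  rugemtu (rule 4 does not apply)
  giving Sedena rugemtu.
*rogamto is the unique common source.

*rogamto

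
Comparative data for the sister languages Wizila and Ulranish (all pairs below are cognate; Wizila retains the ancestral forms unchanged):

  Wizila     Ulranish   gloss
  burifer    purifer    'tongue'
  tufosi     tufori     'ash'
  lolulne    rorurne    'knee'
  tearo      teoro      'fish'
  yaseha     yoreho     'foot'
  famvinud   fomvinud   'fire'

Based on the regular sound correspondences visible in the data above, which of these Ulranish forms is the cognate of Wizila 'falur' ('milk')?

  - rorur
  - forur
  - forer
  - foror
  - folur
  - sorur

forur

yaseha ~ yoreho — Wizila a corresponds to Ulranish o after a consonant, before a consonant other than r, m, n, p, b, f, v.
lolulne ~ rorurne — Wizila l corresponds to Ulranish r between vowels (before a back vowel).
Applying these to Wizila 'falur':
  falur → folur   (a→o after a consonant, before a consonant other than r, m, n, p, b, f, v)
  folur → forur   (l→r between vowels (before a back vowel))
So the Ulranish cognate is 'forur'.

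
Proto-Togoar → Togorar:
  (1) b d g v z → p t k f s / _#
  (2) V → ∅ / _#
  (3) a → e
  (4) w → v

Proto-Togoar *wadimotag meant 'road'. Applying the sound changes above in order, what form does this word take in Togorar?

vedimotek

Togorar: *wadimotag
  wadimotag → wadimotak   [final devoicing]
  wadimotak (rule 2 does not apply)
  wadimotak → wedimotek   [vowel merger]
  wedimotek → vedimotek   [unconditioned shift]
  giving Togorar vedimotek.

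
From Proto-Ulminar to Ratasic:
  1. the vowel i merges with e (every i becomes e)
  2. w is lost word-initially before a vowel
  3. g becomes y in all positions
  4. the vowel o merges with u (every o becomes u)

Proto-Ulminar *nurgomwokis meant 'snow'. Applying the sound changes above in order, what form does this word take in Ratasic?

Ratasic: start from *nurgomwokis.
  rule 1 (vowel merger): nurgomwokis → nurgomwokes
  rule 2: no change — nurgomwokes
  rule 3 (unconditioned shift): nurgomwokes → nuryomwokes
  rule 4 (vowel merger): nuryomwokes → nuryumwukes
  ⇒ Ratasic nuryumwukes

nuryumwukes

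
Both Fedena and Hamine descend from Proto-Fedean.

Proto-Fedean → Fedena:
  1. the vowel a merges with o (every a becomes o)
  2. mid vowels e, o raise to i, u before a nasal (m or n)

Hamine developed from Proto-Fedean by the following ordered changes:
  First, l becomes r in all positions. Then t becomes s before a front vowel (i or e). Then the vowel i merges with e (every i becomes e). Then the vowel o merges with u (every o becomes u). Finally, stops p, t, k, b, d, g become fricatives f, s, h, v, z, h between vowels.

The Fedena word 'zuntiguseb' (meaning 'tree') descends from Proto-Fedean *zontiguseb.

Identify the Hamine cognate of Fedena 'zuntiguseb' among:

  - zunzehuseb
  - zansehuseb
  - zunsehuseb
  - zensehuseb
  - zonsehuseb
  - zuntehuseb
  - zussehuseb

Hamine: *zontiguseb > zonsiguseb > zonseguseb > zunseguseb > zunsehuseb  (by palatalisation, vowel merger, vowel merger, intervocalic lenition)
Among the options, 'zunsehuseb' alone shows every Hamine change applied in order.

zunsehuseb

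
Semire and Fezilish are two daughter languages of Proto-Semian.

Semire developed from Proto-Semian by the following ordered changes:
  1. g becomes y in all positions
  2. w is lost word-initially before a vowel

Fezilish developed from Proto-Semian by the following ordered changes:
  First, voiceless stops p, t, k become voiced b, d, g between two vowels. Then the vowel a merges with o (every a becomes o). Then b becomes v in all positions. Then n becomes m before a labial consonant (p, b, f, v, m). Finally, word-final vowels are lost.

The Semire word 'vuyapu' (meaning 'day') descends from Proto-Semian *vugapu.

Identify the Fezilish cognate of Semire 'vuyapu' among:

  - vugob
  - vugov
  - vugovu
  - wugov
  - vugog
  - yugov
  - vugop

vugov

Fezilish: *vugapu > vugabu > vugobu > vugovu > vugov  (by intervocalic voicing, vowel merger, unconditioned shift, apocope)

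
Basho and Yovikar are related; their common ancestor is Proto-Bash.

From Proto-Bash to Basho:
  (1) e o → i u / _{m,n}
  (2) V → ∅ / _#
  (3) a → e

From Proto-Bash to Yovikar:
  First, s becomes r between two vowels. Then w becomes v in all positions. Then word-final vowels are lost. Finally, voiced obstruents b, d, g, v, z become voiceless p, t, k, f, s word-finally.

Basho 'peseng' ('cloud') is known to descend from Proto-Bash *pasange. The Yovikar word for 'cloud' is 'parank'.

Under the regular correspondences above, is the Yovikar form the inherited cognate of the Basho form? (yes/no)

yes

Derive the expected Yovikar reflex of *pasange:
Yovikar: *pasange
  pasange → parange   [rhotacism]
  parange (rule 2 does not apply)
  parange → parang   [apocope]
  parang → parank   [final devoicing]
  giving Yovikar parank.
Yovikar 'parank' matches the regular reflex exactly, so the pair is cognate.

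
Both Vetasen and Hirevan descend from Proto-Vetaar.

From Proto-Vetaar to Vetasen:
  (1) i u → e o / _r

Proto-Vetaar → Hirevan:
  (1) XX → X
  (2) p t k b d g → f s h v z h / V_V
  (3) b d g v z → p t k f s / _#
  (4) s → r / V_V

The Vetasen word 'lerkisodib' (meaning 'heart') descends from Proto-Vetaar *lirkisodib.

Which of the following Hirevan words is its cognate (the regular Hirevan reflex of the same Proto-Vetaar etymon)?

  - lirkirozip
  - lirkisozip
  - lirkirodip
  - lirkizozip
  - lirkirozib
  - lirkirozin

Hirevan: *lirkisodib > lirkisozib > lirkisozip > lirkirozip  (by intervocalic lenition, final devoicing, rhotacism)
Among the options, 'lirkirozip' alone shows every Hirevan change applied in order.

lirkirozip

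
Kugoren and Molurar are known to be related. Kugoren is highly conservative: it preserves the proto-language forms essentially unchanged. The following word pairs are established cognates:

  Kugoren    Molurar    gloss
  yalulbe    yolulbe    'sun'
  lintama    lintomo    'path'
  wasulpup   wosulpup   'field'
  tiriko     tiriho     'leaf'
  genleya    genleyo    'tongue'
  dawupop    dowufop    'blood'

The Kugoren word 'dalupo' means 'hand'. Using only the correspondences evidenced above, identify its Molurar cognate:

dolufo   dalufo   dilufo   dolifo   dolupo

dolufo

yalulbe ~ yolulbe, wasulpup ~ wosulpup — Kugoren a corresponds to Molurar o after a consonant, before a consonant other than r, m, n, p, b, f, v.
dawupop ~ dowufop — Kugoren p corresponds to Molurar f between vowels (before a back vowel).
Applying these to Kugoren 'dalupo':
  dalupo → dolupo   (a→o after a consonant, before a consonant other than r, m, n, p, b, f, v)
  dolupo → dolufo   (p→f between vowels (before a back vowel))
So the Molurar cognate is 'dolufo'.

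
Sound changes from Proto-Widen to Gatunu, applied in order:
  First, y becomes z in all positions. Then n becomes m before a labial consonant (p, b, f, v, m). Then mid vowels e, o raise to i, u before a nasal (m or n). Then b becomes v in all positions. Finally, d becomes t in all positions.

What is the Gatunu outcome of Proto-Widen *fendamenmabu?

fintamimmavu

Gatunu: *fendamenmabu
  fendamenmabu (rule 1 does not apply)
  fendamenmabu → fendamemmabu   [nasal place assimilation]
  fendamemmabu → findamimmabu   [pre-nasal raising]
  findamimmabu → findamimmavu   [unconditioned shift]
  findamimmavu → fintamimmavu   [unconditioned shift]
  giving Gatunu fintamimmavu.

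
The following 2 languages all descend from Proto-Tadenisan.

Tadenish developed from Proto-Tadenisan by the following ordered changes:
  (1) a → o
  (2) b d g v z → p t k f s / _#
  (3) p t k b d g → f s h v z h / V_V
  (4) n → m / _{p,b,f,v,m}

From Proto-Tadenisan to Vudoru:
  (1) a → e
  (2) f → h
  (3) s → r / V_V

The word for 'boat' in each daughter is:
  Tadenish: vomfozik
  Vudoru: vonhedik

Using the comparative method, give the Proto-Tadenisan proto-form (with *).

Position 5: Tadenish has o, Vudoru has e. Taking the neighbouring segments as reconstructed: Tadenish o could go back to *a or *o; Vudoru e could go back to *a or *e — the one source consistent with every daughter is *a.
Position 6: Tadenish has z, Vudoru has d. Vudoru preserves d here (none of its changes turn any other segment into d), so the proto-segment is *d.
This points to *vonfadik. Verify forward in each daughter:
Tadenish: start from *vonfadik.
  rule 1 (vowel merger): vonfadik → vonfodik
  rule 2: no change — vonfodik
  rule 3 (intervocalic lenition): vonfodik → vonfozik
  rule 4 (nasal place assimilation): vonfozik → vomfozik
  ⇒ Tadenish vomfozik
Vudoru: start from *vonfadik.
  rule 1 (vowel merger): vonfadik → vonfedik
  rule 2 (unconditioned shift): vonfedik → vonhedik
  rule 3: no change — vonhedik
  ⇒ Vudoru vonhedik
Only *vonfadik yields all of Tadenish vomfozik, Vudoru vonhedik.

*vonfadik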